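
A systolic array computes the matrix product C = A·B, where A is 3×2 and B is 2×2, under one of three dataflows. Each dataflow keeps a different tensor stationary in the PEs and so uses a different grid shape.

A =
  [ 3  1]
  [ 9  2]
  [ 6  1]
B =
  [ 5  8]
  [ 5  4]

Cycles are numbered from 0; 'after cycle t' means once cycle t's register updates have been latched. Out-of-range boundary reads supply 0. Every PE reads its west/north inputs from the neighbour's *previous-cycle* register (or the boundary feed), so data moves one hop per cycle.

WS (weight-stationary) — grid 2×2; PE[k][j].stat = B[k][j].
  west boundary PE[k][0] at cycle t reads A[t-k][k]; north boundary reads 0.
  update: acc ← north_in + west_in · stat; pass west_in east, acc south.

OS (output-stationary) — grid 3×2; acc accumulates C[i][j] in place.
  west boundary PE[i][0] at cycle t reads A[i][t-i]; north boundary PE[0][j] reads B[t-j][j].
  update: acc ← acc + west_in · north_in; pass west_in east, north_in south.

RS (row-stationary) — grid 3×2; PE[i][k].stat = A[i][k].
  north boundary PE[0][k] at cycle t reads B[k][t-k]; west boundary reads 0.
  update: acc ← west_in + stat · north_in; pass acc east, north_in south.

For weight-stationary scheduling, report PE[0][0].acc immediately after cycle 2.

WS (2×2). Following PE[0][0] plus its west/north inputs:
  @0  [0,0]  acc 15  |  →3  ↓15
  @1  [0,0]  acc 45  |  →9  ↓45
  @2  [0,0]  acc 30  |  →6  ↓30

PE[0][0].acc = 30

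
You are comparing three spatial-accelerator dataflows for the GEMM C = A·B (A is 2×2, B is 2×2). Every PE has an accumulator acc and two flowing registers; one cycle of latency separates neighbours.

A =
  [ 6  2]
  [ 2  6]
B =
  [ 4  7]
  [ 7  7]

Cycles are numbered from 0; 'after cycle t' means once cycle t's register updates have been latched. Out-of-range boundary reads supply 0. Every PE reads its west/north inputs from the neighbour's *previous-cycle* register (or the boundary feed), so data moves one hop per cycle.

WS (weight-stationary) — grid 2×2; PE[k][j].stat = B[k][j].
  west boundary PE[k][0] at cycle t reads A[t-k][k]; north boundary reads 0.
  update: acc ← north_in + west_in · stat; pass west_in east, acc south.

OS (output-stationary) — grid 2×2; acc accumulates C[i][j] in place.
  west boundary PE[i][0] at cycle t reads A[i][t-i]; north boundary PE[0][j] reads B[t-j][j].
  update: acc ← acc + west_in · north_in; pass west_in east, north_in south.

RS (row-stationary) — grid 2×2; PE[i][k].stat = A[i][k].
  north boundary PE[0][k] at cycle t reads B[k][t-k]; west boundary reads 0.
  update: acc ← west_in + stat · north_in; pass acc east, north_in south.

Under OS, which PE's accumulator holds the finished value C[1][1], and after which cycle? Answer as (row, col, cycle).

OS: C[1][1] accumulates in PE[1][1]:
  0: (1,1).acc=0  regs=<0,0>
  1: (1,1).acc=0  regs=<0,0>
  2: (1,1).acc=14  regs=<2,7>
  3: (1,1).acc=56  regs=<6,7>

(row, col, cycle) = (1, 1, 3)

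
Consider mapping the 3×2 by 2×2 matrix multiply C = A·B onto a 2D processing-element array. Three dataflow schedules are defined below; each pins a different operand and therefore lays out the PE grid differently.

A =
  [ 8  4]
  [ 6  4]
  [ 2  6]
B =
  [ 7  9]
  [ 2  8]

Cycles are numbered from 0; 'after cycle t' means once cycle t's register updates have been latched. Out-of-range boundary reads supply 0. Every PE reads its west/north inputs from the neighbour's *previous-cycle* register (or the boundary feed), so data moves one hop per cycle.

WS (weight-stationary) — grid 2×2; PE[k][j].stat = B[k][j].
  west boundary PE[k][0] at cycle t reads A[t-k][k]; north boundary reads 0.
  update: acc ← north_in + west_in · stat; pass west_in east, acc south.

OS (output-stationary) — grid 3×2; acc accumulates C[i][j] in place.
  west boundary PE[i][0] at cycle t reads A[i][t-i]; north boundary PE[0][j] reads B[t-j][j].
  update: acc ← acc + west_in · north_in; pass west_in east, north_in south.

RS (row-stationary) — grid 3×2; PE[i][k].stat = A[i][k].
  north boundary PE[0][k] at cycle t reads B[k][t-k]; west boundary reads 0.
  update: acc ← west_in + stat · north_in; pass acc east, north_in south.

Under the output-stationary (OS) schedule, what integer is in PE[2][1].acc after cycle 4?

OS on a 3×2 grid — tracing PE[2][1] and its feeders:
  @0  [1,1]  acc 0  |  →0  ↓0
  @0  [2,0]  acc 0  |  →0  ↓0
  @0  [2,1]  acc 0  |  →0  ↓0
  @1  [1,1]  acc 0  |  →0  ↓0
  @1  [2,0]  acc 0  |  →0  ↓0
  @1  [2,1]  acc 0  |  →0  ↓0
  @2  [1,1]  acc 54  |  →6  ↓9
  @2  [2,0]  acc 14  |  →2  ↓7
  @2  [2,1]  acc 0  |  →0  ↓0
  @3  [1,1]  acc 86  |  →4  ↓8
  @3  [2,0]  acc 26  |  →6  ↓2
  @3  [2,1]  acc 18  |  →2  ↓9
  @4  [1,1]  acc 86  |  →0  ↓0
  @4  [2,0]  acc 26  |  →0  ↓0
  @4  [2,1]  acc 66  |  →6  ↓8

PE[2][1].acc = 66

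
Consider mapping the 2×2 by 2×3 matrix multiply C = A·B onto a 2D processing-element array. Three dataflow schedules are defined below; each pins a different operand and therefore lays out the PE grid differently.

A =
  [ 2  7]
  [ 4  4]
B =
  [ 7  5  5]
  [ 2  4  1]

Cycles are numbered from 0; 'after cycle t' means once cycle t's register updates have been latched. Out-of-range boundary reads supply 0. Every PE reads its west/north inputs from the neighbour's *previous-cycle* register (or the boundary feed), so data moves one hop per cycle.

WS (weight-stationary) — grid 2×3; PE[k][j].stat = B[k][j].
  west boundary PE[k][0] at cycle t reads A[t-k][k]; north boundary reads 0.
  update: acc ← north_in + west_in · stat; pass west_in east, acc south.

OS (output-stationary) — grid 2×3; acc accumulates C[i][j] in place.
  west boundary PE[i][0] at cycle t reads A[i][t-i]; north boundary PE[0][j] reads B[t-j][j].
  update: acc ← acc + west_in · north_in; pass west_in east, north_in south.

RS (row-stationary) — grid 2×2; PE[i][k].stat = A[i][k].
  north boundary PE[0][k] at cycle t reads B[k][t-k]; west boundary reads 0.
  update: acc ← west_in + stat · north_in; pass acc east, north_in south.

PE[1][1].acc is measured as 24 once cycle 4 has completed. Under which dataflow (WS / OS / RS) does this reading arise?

WS (2×3 grid), PE[1][1]:
  cycle 0: PE[1][1] → acc 0, east 0, south 0
  cycle 1: PE[1][1] → acc 0, east 0, south 0
  cycle 2: PE[1][1] → acc 38, east 7, south 38
  cycle 3: PE[1][1] → acc 36, east 4, south 36
  cycle 4: PE[1][1] → acc 0, east 0, south 0
OS (2×3 grid), PE[1][1]:
  cycle 0: PE[1][1] → acc 0, east 0, south 0
  cycle 1: PE[1][1] → acc 0, east 0, south 0
  cycle 2: PE[1][1] → acc 20, east 4, south 5
  cycle 3: PE[1][1] → acc 36, east 4, south 4
  cycle 4: PE[1][1] → acc 36, east 0, south 0
RS (2×2 grid), PE[1][1]:
  cycle 0: PE[1][1] → acc 0, east 0, south 0
  cycle 1: PE[1][1] → acc 0, east 0, south 0
  cycle 2: PE[1][1] → acc 36, east 36, south 2
  cycle 3: PE[1][1] → acc 36, east 36, south 4
  cycle 4: PE[1][1] → acc 24, east 24, south 1

dataflow = RS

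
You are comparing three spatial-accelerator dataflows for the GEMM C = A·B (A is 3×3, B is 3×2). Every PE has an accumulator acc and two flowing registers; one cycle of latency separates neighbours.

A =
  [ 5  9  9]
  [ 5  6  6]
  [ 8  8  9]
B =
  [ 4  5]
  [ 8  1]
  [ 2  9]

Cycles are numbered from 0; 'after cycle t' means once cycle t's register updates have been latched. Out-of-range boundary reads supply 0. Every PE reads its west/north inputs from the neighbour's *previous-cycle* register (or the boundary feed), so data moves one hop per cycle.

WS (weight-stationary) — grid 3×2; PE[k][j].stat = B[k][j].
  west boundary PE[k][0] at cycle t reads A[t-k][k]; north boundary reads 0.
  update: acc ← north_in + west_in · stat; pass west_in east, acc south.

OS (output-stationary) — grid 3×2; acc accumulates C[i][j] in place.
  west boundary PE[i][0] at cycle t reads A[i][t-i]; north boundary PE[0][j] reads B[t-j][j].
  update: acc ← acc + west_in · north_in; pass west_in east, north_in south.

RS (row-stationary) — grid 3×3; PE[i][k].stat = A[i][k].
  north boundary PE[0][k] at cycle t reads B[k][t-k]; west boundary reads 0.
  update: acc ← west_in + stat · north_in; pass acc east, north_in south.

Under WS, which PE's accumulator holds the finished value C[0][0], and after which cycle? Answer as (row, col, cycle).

(row, col, cycle) = (2, 0, 2)

Under WS, C[0][0] lands at PE[2][0]:
  step 0 · PE2,0: acc=0; fwd→0 fwd↓0
  step 1 · PE2,0: acc=0; fwd→0 fwd↓0
  step 2 · PE2,0: acc=110; fwd→9 fwd↓110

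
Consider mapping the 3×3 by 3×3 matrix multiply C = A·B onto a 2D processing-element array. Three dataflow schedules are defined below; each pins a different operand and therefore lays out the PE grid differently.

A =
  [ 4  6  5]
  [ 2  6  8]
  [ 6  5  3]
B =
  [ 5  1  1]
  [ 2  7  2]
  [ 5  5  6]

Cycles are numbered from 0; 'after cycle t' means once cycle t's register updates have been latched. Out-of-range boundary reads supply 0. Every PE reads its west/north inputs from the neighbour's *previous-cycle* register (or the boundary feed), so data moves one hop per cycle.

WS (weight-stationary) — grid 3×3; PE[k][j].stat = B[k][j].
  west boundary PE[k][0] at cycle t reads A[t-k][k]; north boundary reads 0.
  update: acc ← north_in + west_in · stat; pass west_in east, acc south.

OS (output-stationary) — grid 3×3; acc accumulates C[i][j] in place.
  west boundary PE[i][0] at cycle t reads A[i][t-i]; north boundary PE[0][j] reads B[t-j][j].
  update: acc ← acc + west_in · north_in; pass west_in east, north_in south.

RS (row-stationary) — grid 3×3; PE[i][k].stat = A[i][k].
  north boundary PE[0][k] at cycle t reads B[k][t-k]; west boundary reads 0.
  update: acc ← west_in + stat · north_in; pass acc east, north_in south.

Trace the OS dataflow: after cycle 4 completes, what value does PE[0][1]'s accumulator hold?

OS 3×3: PE[0][1] cycle-by-cycle (with neighbour feeds):
  after 0 — PE[0][0] acc=20, pass-E 4, pass-S 5
  after 0 — PE[0][1] acc=0, pass-E 0, pass-S 0
  after 1 — PE[0][0] acc=32, pass-E 6, pass-S 2
  after 1 — PE[0][1] acc=4, pass-E 4, pass-S 1
  after 2 — PE[0][0] acc=57, pass-E 5, pass-S 5
  after 2 — PE[0][1] acc=46, pass-E 6, pass-S 7
  after 3 — PE[0][0] acc=57, pass-E 0, pass-S 0
  after 3 — PE[0][1] acc=71, pass-E 5, pass-S 5
  after 4 — PE[0][0] acc=57, pass-E 0, pass-S 0
  after 4 — PE[0][1] acc=71, pass-E 0, pass-S 0

PE[0][1].acc = 71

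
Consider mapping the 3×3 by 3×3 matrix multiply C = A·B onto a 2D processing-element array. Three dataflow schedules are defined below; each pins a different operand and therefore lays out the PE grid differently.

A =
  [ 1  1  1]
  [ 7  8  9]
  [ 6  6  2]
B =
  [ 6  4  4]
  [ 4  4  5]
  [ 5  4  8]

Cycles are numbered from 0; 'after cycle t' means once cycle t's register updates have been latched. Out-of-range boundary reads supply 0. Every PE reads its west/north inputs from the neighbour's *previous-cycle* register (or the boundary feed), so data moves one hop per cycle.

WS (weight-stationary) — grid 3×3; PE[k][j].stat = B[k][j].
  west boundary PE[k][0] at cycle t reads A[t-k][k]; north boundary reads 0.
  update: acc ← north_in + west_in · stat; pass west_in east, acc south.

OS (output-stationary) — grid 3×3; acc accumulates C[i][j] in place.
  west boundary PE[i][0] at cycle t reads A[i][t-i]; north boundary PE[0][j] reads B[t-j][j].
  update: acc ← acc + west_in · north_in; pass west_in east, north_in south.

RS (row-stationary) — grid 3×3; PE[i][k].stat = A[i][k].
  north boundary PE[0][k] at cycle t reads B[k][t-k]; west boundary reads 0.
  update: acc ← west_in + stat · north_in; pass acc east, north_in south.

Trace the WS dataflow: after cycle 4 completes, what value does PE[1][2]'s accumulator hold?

PE[1][2].acc = 68

WS (3×3). Following PE[1][2] plus its west/north inputs:
  step 0 · PE0,2: acc=0; fwd→0 fwd↓0
  step 0 · PE1,1: acc=0; fwd→0 fwd↓0
  step 0 · PE1,2: acc=0; fwd→0 fwd↓0
  step 1 · PE0,2: acc=0; fwd→0 fwd↓0
  step 1 · PE1,1: acc=0; fwd→0 fwd↓0
  step 1 · PE1,2: acc=0; fwd→0 fwd↓0
  step 2 · PE0,2: acc=4; fwd→1 fwd↓4
  step 2 · PE1,1: acc=8; fwd→1 fwd↓8
  step 2 · PE1,2: acc=0; fwd→0 fwd↓0
  step 3 · PE0,2: acc=28; fwd→7 fwd↓28
  step 3 · PE1,1: acc=60; fwd→8 fwd↓60
  step 3 · PE1,2: acc=9; fwd→1 fwd↓9
  step 4 · PE0,2: acc=24; fwd→6 fwd↓24
  step 4 · PE1,1: acc=48; fwd→6 fwd↓48
  step 4 · PE1,2: acc=68; fwd→8 fwd↓68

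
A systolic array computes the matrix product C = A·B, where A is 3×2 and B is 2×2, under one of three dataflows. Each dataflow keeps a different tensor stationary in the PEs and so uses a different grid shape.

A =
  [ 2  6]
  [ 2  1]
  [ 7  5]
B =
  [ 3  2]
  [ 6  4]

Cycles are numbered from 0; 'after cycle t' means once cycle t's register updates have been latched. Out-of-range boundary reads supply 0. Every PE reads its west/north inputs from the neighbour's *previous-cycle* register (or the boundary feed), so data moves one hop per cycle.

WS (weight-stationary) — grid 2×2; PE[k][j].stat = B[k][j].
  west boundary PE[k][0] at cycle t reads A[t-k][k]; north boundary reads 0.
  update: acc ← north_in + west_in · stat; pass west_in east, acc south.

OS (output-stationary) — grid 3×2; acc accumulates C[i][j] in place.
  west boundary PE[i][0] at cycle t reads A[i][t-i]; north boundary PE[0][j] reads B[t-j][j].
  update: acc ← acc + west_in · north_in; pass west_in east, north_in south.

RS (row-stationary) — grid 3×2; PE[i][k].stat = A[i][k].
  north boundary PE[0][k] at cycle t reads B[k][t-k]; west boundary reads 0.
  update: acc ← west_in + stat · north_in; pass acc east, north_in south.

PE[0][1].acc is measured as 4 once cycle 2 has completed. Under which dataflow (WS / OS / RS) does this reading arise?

WS [2×2] PE[0][1] across cycles:
  step 0 · PE0,1: acc=0; fwd→0 fwd↓0
  step 1 · PE0,1: acc=4; fwd→2 fwd↓4
  step 2 · PE0,1: acc=4; fwd→2 fwd↓4
OS [3×2] PE[0][1] across cycles:
  step 0 · PE0,1: acc=0; fwd→0 fwd↓0
  step 1 · PE0,1: acc=4; fwd→2 fwd↓2
  step 2 · PE0,1: acc=28; fwd→6 fwd↓4
RS [3×2] PE[0][1] across cycles:
  step 0 · PE0,1: acc=0; fwd→0 fwd↓0
  step 1 · PE0,1: acc=42; fwd→42 fwd↓6
  step 2 · PE0,1: acc=28; fwd→28 fwd↓4

dataflow = WS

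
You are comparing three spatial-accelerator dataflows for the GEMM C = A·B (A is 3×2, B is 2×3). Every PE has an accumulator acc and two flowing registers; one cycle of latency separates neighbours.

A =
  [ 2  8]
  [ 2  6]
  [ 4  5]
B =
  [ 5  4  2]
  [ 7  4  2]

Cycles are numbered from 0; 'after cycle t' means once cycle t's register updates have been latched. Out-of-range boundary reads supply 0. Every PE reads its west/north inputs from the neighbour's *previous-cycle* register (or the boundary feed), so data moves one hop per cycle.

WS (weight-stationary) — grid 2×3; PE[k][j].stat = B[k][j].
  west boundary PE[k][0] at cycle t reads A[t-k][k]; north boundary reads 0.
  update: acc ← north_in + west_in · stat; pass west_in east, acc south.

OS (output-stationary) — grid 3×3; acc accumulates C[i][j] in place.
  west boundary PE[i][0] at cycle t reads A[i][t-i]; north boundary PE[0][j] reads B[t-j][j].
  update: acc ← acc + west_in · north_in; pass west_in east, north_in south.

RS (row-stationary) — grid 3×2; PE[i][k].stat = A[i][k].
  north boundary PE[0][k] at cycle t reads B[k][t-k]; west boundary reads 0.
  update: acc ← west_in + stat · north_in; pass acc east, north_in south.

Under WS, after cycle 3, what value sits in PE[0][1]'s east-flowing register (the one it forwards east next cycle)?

register = 4

WS 2×3: PE[0][1] cycle-by-cycle (with neighbour feeds):
  @0  [0,0]  acc 10  |  →2  ↓10
  @0  [0,1]  acc 0  |  →0  ↓0
  @1  [0,0]  acc 10  |  →2  ↓10
  @1  [0,1]  acc 8  |  →2  ↓8
  @2  [0,0]  acc 20  |  →4  ↓20
  @2  [0,1]  acc 8  |  →2  ↓8
  @3  [0,0]  acc 0  |  →0  ↓0
  @3  [0,1]  acc 16  |  →4  ↓16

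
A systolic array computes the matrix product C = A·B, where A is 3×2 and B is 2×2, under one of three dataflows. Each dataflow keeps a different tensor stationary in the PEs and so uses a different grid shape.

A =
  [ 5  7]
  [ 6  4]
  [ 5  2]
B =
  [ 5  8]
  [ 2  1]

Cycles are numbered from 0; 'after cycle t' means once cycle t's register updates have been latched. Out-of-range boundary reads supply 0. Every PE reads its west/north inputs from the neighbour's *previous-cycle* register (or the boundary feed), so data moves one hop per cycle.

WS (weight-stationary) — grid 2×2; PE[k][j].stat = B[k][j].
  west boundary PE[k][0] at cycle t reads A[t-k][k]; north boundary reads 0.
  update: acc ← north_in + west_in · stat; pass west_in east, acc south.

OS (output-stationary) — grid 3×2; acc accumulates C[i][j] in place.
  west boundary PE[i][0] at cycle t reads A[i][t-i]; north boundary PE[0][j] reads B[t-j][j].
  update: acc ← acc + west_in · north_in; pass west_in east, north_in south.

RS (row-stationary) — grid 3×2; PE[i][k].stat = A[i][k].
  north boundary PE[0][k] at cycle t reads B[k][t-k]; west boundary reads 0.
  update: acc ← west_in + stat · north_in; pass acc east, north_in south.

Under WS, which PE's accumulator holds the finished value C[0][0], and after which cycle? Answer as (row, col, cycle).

Under WS, C[0][0] lands at PE[1][0]:
  cycle 0: PE[1][0] → acc 0, east 0, south 0
  cycle 1: PE[1][0] → acc 39, east 7, south 39

(row, col, cycle) = (1, 0, 1)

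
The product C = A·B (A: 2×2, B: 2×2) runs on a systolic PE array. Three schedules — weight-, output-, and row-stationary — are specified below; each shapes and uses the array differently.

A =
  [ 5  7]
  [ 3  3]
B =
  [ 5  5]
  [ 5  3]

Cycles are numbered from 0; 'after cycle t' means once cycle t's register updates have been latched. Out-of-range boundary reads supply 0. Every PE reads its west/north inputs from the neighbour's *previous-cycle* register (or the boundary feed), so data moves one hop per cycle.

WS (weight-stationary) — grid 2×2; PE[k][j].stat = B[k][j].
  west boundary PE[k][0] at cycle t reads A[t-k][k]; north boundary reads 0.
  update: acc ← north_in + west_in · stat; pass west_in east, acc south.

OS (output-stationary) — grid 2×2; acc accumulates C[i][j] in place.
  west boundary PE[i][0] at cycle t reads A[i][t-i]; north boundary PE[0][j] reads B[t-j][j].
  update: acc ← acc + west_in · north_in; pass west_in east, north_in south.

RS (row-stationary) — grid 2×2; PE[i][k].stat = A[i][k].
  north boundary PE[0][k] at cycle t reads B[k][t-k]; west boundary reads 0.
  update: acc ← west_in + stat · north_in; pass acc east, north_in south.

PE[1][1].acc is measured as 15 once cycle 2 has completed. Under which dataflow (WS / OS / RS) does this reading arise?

WS [2×2] PE[1][1] across cycles:
  0: (1,1).acc=0  regs=<0,0>
  1: (1,1).acc=0  regs=<0,0>
  2: (1,1).acc=46  regs=<7,46>
OS [2×2] PE[1][1] across cycles:
  0: (1,1).acc=0  regs=<0,0>
  1: (1,1).acc=0  regs=<0,0>
  2: (1,1).acc=15  regs=<3,5>
RS [2×2] PE[1][1] across cycles:
  0: (1,1).acc=0  regs=<0,0>
  1: (1,1).acc=0  regs=<0,0>
  2: (1,1).acc=30  regs=<30,5>

dataflow = OS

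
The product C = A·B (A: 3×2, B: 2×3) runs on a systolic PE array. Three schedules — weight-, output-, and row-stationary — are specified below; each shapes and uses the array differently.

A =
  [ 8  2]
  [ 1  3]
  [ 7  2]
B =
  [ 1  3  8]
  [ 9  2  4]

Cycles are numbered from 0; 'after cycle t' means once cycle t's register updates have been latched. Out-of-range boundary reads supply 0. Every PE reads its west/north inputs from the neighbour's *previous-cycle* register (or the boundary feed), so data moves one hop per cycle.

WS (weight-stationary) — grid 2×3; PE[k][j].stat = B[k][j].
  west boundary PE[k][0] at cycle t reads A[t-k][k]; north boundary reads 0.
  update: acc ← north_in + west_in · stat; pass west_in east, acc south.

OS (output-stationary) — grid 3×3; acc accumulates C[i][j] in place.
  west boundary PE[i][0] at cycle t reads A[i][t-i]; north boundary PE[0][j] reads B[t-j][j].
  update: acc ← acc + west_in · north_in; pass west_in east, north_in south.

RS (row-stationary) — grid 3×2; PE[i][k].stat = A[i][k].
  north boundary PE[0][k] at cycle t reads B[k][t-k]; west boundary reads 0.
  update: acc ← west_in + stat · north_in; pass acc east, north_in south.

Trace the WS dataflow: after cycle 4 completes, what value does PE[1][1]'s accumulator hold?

WS (2×3). Following PE[1][1] plus its west/north inputs:
  [0] (0,1) acc=0 (h:0 v:0)
  [0] (1,0) acc=0 (h:0 v:0)
  [0] (1,1) acc=0 (h:0 v:0)
  [1] (0,1) acc=24 (h:8 v:24)
  [1] (1,0) acc=26 (h:2 v:26)
  [1] (1,1) acc=0 (h:0 v:0)
  [2] (0,1) acc=3 (h:1 v:3)
  [2] (1,0) acc=28 (h:3 v:28)
  [2] (1,1) acc=28 (h:2 v:28)
  [3] (0,1) acc=21 (h:7 v:21)
  [3] (1,0) acc=25 (h:2 v:25)
  [3] (1,1) acc=9 (h:3 v:9)
  [4] (0,1) acc=0 (h:0 v:0)
  [4] (1,0) acc=0 (h:0 v:0)
  [4] (1,1) acc=25 (h:2 v:25)

PE[1][1].acc = 25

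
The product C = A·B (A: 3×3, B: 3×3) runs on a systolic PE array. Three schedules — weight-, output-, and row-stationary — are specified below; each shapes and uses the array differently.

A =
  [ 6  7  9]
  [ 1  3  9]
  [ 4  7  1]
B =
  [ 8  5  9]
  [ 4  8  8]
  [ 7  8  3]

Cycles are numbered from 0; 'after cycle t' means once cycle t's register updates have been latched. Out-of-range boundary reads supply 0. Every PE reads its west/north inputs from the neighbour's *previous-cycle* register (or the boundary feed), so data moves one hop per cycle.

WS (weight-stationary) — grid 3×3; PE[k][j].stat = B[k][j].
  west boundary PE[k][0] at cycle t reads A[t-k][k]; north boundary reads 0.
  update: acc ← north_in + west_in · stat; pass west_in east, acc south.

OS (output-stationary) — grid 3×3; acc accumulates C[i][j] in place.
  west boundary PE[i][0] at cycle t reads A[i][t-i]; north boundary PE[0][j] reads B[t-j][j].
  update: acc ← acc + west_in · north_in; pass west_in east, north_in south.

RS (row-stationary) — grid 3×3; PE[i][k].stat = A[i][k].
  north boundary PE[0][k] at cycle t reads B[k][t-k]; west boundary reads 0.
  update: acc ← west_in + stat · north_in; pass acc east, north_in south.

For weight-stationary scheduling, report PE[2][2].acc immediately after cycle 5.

Tracing WS — 3×3 array, target PE[2][2]:
  step 0 · PE1,2: acc=0; fwd→0 fwd↓0
  step 0 · PE2,1: acc=0; fwd→0 fwd↓0
  step 0 · PE2,2: acc=0; fwd→0 fwd↓0
  step 1 · PE1,2: acc=0; fwd→0 fwd↓0
  step 1 · PE2,1: acc=0; fwd→0 fwd↓0
  step 1 · PE2,2: acc=0; fwd→0 fwd↓0
  step 2 · PE1,2: acc=0; fwd→0 fwd↓0
  step 2 · PE2,1: acc=0; fwd→0 fwd↓0
  step 2 · PE2,2: acc=0; fwd→0 fwd↓0
  step 3 · PE1,2: acc=110; fwd→7 fwd↓110
  step 3 · PE2,1: acc=158; fwd→9 fwd↓158
  step 3 · PE2,2: acc=0; fwd→0 fwd↓0
  step 4 · PE1,2: acc=33; fwd→3 fwd↓33
  step 4 · PE2,1: acc=101; fwd→9 fwd↓101
  step 4 · PE2,2: acc=137; fwd→9 fwd↓137
  step 5 · PE1,2: acc=92; fwd→7 fwd↓92
  step 5 · PE2,1: acc=84; fwd→1 fwd↓84
  step 5 · PE2,2: acc=60; fwd→9 fwd↓60

PE[2][2].acc = 60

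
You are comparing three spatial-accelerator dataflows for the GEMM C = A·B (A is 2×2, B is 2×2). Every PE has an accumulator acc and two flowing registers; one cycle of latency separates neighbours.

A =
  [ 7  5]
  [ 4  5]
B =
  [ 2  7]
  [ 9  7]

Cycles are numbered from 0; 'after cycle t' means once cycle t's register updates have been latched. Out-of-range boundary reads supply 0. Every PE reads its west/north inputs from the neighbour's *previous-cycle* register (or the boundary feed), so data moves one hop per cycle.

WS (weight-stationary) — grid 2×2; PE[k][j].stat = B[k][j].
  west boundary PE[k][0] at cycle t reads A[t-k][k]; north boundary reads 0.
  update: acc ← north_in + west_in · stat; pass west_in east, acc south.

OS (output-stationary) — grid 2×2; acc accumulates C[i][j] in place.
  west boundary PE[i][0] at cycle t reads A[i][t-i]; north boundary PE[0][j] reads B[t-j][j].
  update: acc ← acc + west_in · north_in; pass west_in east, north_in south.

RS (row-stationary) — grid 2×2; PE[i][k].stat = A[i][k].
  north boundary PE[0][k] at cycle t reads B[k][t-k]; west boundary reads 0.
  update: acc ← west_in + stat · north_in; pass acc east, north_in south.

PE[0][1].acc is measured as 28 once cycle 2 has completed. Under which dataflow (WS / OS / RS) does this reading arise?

dataflow = WS

Under WS (2×2), PE[0][1]:
  cycle 0: PE[0][1] → acc 0, east 0, south 0
  cycle 1: PE[0][1] → acc 49, east 7, south 49
  cycle 2: PE[0][1] → acc 28, east 4, south 28
Under OS (2×2), PE[0][1]:
  cycle 0: PE[0][1] → acc 0, east 0, south 0
  cycle 1: PE[0][1] → acc 49, east 7, south 7
  cycle 2: PE[0][1] → acc 84, east 5, south 7
Under RS (2×2), PE[0][1]:
  cycle 0: PE[0][1] → acc 0, east 0, south 0
  cycle 1: PE[0][1] → acc 59, east 59, south 9
  cycle 2: PE[0][1] → acc 84, east 84, south 7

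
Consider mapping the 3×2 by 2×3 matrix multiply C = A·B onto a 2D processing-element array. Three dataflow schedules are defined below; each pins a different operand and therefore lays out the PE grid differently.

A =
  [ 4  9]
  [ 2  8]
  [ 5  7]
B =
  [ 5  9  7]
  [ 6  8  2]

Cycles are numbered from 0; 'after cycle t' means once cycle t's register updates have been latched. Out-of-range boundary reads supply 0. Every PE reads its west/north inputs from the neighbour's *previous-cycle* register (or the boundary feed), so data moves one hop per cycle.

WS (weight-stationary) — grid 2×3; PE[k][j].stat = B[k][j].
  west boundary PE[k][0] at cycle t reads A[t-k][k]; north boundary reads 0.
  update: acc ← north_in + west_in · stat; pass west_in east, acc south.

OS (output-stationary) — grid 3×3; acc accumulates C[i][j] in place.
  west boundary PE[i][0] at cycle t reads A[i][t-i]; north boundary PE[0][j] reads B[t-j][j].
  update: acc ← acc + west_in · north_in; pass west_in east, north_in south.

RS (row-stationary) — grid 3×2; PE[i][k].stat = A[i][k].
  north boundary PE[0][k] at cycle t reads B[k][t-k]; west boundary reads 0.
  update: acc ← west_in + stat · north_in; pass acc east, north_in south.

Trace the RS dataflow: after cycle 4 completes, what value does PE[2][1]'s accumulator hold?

RS 3×2: PE[2][1] cycle-by-cycle (with neighbour feeds):
  t=0 PE[1][1]: acc=0 h=0 v=0
  t=0 PE[2][0]: acc=0 h=0 v=0
  t=0 PE[2][1]: acc=0 h=0 v=0
  t=1 PE[1][1]: acc=0 h=0 v=0
  t=1 PE[2][0]: acc=0 h=0 v=0
  t=1 PE[2][1]: acc=0 h=0 v=0
  t=2 PE[1][1]: acc=58 h=58 v=6
  t=2 PE[2][0]: acc=25 h=25 v=5
  t=2 PE[2][1]: acc=0 h=0 v=0
  t=3 PE[1][1]: acc=82 h=82 v=8
  t=3 PE[2][0]: acc=45 h=45 v=9
  t=3 PE[2][1]: acc=67 h=67 v=6
  t=4 PE[1][1]: acc=30 h=30 v=2
  t=4 PE[2][0]: acc=35 h=35 v=7
  t=4 PE[2][1]: acc=101 h=101 v=8

PE[2][1].acc = 101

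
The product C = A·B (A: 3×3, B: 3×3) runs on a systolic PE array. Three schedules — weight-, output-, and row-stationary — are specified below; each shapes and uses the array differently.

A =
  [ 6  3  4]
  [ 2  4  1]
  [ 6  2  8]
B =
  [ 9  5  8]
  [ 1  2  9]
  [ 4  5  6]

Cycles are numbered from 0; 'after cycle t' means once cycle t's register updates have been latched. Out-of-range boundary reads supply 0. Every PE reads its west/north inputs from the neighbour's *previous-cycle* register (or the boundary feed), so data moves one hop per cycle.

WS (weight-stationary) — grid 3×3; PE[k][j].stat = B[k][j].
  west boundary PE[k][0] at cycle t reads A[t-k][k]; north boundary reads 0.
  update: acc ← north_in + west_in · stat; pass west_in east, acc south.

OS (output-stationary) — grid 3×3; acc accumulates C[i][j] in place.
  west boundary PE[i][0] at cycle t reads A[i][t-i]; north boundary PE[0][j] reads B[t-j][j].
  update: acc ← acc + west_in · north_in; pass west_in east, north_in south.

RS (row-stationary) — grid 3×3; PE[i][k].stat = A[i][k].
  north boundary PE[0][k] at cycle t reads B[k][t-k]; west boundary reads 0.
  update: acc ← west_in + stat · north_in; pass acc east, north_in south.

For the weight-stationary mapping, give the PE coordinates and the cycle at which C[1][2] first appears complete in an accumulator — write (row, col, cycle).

(row, col, cycle) = (2, 2, 5)

WS: C[1][2] accumulates in PE[2][2]:
  cycle 0: PE[2][2] → acc 0, east 0, south 0
  cycle 1: PE[2][2] → acc 0, east 0, south 0
  cycle 2: PE[2][2] → acc 0, east 0, south 0
  cycle 3: PE[2][2] → acc 0, east 0, south 0
  cycle 4: PE[2][2] → acc 99, east 4, south 99
  cycle 5: PE[2][2] → acc 58, east 1, south 58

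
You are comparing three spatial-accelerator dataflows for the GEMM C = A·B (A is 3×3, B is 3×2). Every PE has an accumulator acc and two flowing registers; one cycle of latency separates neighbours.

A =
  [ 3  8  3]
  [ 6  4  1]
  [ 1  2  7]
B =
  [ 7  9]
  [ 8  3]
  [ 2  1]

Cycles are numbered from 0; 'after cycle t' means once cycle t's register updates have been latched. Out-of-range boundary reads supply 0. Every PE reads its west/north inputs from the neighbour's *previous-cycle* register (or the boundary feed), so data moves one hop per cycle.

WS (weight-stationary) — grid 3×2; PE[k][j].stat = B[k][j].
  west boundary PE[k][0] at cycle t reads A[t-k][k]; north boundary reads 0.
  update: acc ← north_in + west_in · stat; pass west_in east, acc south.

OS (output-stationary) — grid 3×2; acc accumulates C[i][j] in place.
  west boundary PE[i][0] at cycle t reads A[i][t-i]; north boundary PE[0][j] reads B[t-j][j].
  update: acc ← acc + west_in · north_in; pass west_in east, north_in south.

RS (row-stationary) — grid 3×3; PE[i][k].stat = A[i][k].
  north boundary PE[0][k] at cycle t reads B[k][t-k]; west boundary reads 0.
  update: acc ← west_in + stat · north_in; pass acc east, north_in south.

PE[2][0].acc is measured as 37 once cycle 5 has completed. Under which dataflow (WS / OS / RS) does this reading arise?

dataflow = OS

WS (3×2 grid), PE[2][0]:
  step 0 · PE2,0: acc=0; fwd→0 fwd↓0
  step 1 · PE2,0: acc=0; fwd→0 fwd↓0
  step 2 · PE2,0: acc=91; fwd→3 fwd↓91
  step 3 · PE2,0: acc=76; fwd→1 fwd↓76
  step 4 · PE2,0: acc=37; fwd→7 fwd↓37
  step 5 · PE2,0: acc=0; fwd→0 fwd↓0
OS (3×2 grid), PE[2][0]:
  step 0 · PE2,0: acc=0; fwd→0 fwd↓0
  step 1 · PE2,0: acc=0; fwd→0 fwd↓0
  step 2 · PE2,0: acc=7; fwd→1 fwd↓7
  step 3 · PE2,0: acc=23; fwd→2 fwd↓8
  step 4 · PE2,0: acc=37; fwd→7 fwd↓2
  step 5 · PE2,0: acc=37; fwd→0 fwd↓0
RS (3×3 grid), PE[2][0]:
  step 0 · PE2,0: acc=0; fwd→0 fwd↓0
  step 1 · PE2,0: acc=0; fwd→0 fwd↓0
  step 2 · PE2,0: acc=7; fwd→7 fwd↓7
  step 3 · PE2,0: acc=9; fwd→9 fwd↓9
  step 4 · PE2,0: acc=0; fwd→0 fwd↓0
  step 5 · PE2,0: acc=0; fwd→0 fwd↓0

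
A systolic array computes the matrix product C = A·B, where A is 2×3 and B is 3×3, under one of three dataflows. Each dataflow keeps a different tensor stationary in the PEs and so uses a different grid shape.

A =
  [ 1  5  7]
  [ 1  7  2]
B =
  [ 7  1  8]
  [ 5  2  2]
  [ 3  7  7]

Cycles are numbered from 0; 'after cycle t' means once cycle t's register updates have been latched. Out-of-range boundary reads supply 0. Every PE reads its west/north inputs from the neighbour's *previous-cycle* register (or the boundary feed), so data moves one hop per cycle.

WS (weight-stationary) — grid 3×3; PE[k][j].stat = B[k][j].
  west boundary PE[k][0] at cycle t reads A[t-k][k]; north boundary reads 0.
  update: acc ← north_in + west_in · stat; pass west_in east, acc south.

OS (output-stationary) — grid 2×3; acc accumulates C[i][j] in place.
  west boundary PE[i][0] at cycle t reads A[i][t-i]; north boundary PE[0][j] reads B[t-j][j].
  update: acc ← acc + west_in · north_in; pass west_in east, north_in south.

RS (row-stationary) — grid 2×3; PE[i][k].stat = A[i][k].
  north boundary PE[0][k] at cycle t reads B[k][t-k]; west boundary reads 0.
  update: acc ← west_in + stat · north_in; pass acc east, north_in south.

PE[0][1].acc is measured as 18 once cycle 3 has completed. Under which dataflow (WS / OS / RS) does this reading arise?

dataflow = RS

Under WS (3×3), PE[0][1]:
  @0  [0,1]  acc 0  |  →0  ↓0
  @1  [0,1]  acc 1  |  →1  ↓1
  @2  [0,1]  acc 1  |  →1  ↓1
  @3  [0,1]  acc 0  |  →0  ↓0
Under OS (2×3), PE[0][1]:
  @0  [0,1]  acc 0  |  →0  ↓0
  @1  [0,1]  acc 1  |  →1  ↓1
  @2  [0,1]  acc 11  |  →5  ↓2
  @3  [0,1]  acc 60  |  →7  ↓7
Under RS (2×3), PE[0][1]:
  @0  [0,1]  acc 0  |  →0  ↓0
  @1  [0,1]  acc 32  |  →32  ↓5
  @2  [0,1]  acc 11  |  →11  ↓2
  @3  [0,1]  acc 18  |  →18  ↓2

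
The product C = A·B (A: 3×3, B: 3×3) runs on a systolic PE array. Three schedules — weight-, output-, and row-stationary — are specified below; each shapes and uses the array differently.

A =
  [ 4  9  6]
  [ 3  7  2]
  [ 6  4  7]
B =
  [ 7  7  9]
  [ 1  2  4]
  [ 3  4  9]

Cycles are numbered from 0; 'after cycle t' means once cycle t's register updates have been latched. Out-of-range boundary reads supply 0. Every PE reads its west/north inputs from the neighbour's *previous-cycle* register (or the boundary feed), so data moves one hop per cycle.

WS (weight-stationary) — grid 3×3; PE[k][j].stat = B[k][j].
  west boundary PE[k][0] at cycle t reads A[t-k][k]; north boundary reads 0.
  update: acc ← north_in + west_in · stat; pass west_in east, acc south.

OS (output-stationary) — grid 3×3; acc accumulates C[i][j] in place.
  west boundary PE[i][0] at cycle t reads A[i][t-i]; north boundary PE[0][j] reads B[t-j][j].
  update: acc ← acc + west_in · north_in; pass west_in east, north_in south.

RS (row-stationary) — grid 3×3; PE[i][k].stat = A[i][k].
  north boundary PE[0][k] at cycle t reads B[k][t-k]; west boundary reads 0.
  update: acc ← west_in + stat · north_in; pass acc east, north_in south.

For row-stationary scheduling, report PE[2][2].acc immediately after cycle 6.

Tracing RS — 3×3 array, target PE[2][2]:
  cycle 0: PE[1][2] → acc 0, east 0, south 0
  cycle 0: PE[2][1] → acc 0, east 0, south 0
  cycle 0: PE[2][2] → acc 0, east 0, south 0
  cycle 1: PE[1][2] → acc 0, east 0, south 0
  cycle 1: PE[2][1] → acc 0, east 0, south 0
  cycle 1: PE[2][2] → acc 0, east 0, south 0
  cycle 2: PE[1][2] → acc 0, east 0, south 0
  cycle 2: PE[2][1] → acc 0, east 0, south 0
  cycle 2: PE[2][2] → acc 0, east 0, south 0
  cycle 3: PE[1][2] → acc 34, east 34, south 3
  cycle 3: PE[2][1] → acc 46, east 46, south 1
  cycle 3: PE[2][2] → acc 0, east 0, south 0
  cycle 4: PE[1][2] → acc 43, east 43, south 4
  cycle 4: PE[2][1] → acc 50, east 50, south 2
  cycle 4: PE[2][2] → acc 67, east 67, south 3
  cycle 5: PE[1][2] → acc 73, east 73, south 9
  cycle 5: PE[2][1] → acc 70, east 70, south 4
  cycle 5: PE[2][2] → acc 78, east 78, south 4
  cycle 6: PE[1][2] → acc 0, east 0, south 0
  cycle 6: PE[2][1] → acc 0, east 0, south 0
  cycle 6: PE[2][2] → acc 133, east 133, south 9

PE[2][2].acc = 133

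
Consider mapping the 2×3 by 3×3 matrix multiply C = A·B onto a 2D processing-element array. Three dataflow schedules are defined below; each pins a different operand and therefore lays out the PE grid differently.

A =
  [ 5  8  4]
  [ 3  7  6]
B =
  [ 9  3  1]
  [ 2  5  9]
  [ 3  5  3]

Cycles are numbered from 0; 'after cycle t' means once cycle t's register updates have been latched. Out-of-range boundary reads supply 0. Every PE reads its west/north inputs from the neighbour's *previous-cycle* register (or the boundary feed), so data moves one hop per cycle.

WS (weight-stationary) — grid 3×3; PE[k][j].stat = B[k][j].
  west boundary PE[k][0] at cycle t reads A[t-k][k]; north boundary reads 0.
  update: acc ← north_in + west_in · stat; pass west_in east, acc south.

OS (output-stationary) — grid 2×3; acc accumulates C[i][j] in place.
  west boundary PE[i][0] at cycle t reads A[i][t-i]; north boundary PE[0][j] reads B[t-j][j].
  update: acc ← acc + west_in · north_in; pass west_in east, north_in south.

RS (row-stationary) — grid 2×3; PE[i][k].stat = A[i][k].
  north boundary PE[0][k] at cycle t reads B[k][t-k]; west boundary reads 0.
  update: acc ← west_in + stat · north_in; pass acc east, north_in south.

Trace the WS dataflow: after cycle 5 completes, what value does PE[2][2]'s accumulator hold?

PE[2][2].acc = 84

Tracing WS — 3×3 array, target PE[2][2]:
  t=0 PE[1][2]: acc=0 h=0 v=0
  t=0 PE[2][1]: acc=0 h=0 v=0
  t=0 PE[2][2]: acc=0 h=0 v=0
  t=1 PE[1][2]: acc=0 h=0 v=0
  t=1 PE[2][1]: acc=0 h=0 v=0
  t=1 PE[2][2]: acc=0 h=0 v=0
  t=2 PE[1][2]: acc=0 h=0 v=0
  t=2 PE[2][1]: acc=0 h=0 v=0
  t=2 PE[2][2]: acc=0 h=0 v=0
  t=3 PE[1][2]: acc=77 h=8 v=77
  t=3 PE[2][1]: acc=75 h=4 v=75
  t=3 PE[2][2]: acc=0 h=0 v=0
  t=4 PE[1][2]: acc=66 h=7 v=66
  t=4 PE[2][1]: acc=74 h=6 v=74
  t=4 PE[2][2]: acc=89 h=4 v=89
  t=5 PE[1][2]: acc=0 h=0 v=0
  t=5 PE[2][1]: acc=0 h=0 v=0
  t=5 PE[2][2]: acc=84 h=6 v=84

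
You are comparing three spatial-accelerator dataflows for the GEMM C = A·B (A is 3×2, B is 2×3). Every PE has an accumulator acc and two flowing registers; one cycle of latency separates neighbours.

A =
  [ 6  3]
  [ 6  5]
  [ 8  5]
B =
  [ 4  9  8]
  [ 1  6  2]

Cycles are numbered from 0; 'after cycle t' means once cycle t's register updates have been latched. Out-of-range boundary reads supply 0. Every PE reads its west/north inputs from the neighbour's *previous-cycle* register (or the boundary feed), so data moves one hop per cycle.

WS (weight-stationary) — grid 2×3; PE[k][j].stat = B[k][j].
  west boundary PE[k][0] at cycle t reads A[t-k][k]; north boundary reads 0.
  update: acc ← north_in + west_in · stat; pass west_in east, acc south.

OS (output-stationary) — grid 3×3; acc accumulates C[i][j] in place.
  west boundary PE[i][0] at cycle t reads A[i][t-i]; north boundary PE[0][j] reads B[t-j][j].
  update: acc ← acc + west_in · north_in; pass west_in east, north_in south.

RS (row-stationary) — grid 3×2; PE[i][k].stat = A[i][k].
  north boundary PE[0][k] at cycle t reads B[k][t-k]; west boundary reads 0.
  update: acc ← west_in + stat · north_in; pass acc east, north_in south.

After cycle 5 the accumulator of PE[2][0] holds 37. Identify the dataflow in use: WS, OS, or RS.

dataflow = OS

— WS: 2×3 array has no PE[2][0].
OS (3×3 grid), PE[2][0]:
  step 0 · PE2,0: acc=0; fwd→0 fwd↓0
  step 1 · PE2,0: acc=0; fwd→0 fwd↓0
  step 2 · PE2,0: acc=32; fwd→8 fwd↓4
  step 3 · PE2,0: acc=37; fwd→5 fwd↓1
  step 4 · PE2,0: acc=37; fwd→0 fwd↓0
  step 5 · PE2,0: acc=37; fwd→0 fwd↓0
RS (3×2 grid), PE[2][0]:
  step 0 · PE2,0: acc=0; fwd→0 fwd↓0
  step 1 · PE2,0: acc=0; fwd→0 fwd↓0
  step 2 · PE2,0: acc=32; fwd→32 fwd↓4
  step 3 · PE2,0: acc=72; fwd→72 fwd↓9
  step 4 · PE2,0: acc=64; fwd→64 fwd↓8
  step 5 · PE2,0: acc=0; fwd→0 fwd↓0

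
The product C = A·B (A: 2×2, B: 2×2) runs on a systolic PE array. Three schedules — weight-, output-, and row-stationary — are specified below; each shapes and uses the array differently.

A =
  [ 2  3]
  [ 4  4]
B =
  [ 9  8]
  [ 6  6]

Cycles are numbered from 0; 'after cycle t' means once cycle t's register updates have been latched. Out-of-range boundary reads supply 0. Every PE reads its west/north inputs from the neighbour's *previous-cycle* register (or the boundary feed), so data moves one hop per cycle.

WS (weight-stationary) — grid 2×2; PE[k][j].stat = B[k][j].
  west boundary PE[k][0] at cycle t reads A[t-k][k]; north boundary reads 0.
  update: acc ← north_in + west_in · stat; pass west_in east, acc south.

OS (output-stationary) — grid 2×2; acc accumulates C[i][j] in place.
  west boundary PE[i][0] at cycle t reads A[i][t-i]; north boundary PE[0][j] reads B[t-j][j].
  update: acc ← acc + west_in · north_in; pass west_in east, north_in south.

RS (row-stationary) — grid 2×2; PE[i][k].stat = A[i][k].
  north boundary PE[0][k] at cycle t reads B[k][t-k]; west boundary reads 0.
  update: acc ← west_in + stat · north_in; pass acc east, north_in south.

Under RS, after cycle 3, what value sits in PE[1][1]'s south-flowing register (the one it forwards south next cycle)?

Tracing RS — 2×2 array, target PE[1][1]:
  [0] (0,1) acc=0 (h:0 v:0)
  [0] (1,0) acc=0 (h:0 v:0)
  [0] (1,1) acc=0 (h:0 v:0)
  [1] (0,1) acc=36 (h:36 v:6)
  [1] (1,0) acc=36 (h:36 v:9)
  [1] (1,1) acc=0 (h:0 v:0)
  [2] (0,1) acc=34 (h:34 v:6)
  [2] (1,0) acc=32 (h:32 v:8)
  [2] (1,1) acc=60 (h:60 v:6)
  [3] (0,1) acc=0 (h:0 v:0)
  [3] (1,0) acc=0 (h:0 v:0)
  [3] (1,1) acc=56 (h:56 v:6)

register = 6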